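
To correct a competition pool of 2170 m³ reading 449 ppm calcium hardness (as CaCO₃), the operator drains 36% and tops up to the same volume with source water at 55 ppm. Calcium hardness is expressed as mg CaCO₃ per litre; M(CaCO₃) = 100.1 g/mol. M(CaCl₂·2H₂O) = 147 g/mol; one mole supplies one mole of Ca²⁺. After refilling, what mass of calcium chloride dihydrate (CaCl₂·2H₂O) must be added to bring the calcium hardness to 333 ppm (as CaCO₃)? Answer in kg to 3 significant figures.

82.3 kg

Volume: 2170 m³ = 2,170,000 L.
After draining 36% and refilling: 449 × 0.64 + 55 × 0.36 = 307.16 ppm.
Deficit to target: 333 − 307.16 = 25.84 mg/L.
As CaCO₃: 25.84 mg/L × 2,170,000 L = 56,070 g; ÷ 100.1 = 560.2 mol Ca²⁺.
Mass: 560.2 × 147 = 82,340 g.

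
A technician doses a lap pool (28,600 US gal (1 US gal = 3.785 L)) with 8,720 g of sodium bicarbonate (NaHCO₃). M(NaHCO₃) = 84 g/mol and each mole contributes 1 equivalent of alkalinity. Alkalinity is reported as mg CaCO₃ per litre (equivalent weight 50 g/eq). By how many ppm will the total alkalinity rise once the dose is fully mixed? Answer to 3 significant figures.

47.9 ppm

Volume: 28,600 US gal × 3.785 L/gal = 108,251 L.
Moles of NaHCO₃: 8,720 g ÷ 84 g/mol = 103.8 mol → 103.8 eq of alkalinity.
As CaCO₃: 103.8 eq × 50 g/eq = 5190 g.
Rise: 5190 g / 108,251 L × 1000 = 47.95 mg/L.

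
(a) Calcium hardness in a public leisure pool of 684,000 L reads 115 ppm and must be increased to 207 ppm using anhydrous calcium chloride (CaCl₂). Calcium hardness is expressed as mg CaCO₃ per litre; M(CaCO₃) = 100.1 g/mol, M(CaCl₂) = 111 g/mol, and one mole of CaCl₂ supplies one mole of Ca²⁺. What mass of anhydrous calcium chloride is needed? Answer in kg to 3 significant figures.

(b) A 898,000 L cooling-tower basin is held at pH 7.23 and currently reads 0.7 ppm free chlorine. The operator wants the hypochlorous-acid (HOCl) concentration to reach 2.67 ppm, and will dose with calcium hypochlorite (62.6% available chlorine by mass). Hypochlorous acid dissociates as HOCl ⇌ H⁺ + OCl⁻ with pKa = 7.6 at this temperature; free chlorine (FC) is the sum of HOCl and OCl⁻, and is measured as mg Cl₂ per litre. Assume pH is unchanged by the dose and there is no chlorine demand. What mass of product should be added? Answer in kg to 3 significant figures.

(a) 69.8 kg; (b) 4.46 kg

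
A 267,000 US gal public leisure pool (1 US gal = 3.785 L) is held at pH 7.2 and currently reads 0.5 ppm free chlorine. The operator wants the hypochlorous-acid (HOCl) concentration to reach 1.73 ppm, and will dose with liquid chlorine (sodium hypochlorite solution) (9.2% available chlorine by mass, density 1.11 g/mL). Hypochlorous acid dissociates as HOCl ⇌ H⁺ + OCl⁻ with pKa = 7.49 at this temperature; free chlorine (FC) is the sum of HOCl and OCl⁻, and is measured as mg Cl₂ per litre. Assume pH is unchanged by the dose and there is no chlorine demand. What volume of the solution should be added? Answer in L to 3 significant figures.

21.0 L

Volume: 267,000 US gal × 3.785 L/gal = 1,010,595 L.
[OCl⁻]/[HOCl] = 10^(pH − pKa) = 10^(7.2 − 7.49) = 0.5129; fraction as HOCl = 1/(1 + 0.5129) = 0.661.
Free chlorine required for 1.73 ppm HOCl: 1.73 / 0.661 = 2.617 ppm.
FC to add: 2.617 − 0.5 = 2.117 mg/L as Cl₂.
Cl₂ equivalent: 2.117 mg/L × 1,010,595 L = 2140 g.
Product at 9.2% available Cl: 2140 / 0.092 = 23,260 g.
Volume: 23,260 g ÷ 1.11 g/mL = 20,950 mL.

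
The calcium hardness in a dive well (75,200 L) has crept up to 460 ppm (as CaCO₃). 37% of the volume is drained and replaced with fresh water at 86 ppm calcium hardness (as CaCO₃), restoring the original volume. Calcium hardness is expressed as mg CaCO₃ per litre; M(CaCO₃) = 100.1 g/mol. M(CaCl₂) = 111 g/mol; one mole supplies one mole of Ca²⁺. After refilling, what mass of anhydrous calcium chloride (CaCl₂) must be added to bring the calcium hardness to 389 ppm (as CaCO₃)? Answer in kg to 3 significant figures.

5.62 kg

After draining 37% and refilling: 460 × 0.63 + 86 × 0.37 = 321.62 ppm.
Deficit to target: 389 − 321.62 = 67.38 mg/L.
As CaCO₃: 67.38 mg/L × 75,200 L = 5067 g; ÷ 100.1 = 50.62 mol Ca²⁺.
Mass: 50.62 × 111 = 5619 g.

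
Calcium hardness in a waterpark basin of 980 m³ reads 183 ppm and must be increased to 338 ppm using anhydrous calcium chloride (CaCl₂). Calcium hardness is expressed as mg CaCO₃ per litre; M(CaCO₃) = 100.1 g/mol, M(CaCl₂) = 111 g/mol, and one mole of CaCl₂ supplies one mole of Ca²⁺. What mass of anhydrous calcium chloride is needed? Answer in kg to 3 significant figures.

Volume: 980 m³ = 980,000 L.
Hardness to add: (338 − 183) = 155 mg/L as CaCO₃ × 980,000 L = 151,900 g as CaCO₃.
Moles of Ca²⁺ (1 mol Ca²⁺ ≡ 1 mol CaCO₃): 151,900 / 100.1 g/mol = 1517 mol.
Mass of CaCl₂: 1517 × 111 = 168,400 g.

168 kg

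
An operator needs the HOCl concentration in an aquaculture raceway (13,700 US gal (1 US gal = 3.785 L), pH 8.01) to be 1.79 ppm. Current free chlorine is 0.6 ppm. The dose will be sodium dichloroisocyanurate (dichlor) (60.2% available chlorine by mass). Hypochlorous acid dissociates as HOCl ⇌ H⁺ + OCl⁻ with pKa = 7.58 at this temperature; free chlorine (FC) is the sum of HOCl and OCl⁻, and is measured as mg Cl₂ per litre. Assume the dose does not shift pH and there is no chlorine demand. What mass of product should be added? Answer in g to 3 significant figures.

517 g

Volume: 13,700 US gal × 3.785 L/gal = 51,854 L.
[OCl⁻]/[HOCl] = 10^(pH − pKa) = 10^(8.01 − 7.58) = 2.692; fraction as HOCl = 1/(1 + 2.692) = 0.2709.
Free chlorine required for 1.79 ppm HOCl: 1.79 / 0.2709 = 6.608 ppm.
FC to add: 6.608 − 0.6 = 6.008 mg/L as Cl₂.
Cl₂ equivalent: 6.008 mg/L × 51,854 L = 311.5 g.
Product at 60.2% available Cl: 311.5 / 0.602 = 517.5 g.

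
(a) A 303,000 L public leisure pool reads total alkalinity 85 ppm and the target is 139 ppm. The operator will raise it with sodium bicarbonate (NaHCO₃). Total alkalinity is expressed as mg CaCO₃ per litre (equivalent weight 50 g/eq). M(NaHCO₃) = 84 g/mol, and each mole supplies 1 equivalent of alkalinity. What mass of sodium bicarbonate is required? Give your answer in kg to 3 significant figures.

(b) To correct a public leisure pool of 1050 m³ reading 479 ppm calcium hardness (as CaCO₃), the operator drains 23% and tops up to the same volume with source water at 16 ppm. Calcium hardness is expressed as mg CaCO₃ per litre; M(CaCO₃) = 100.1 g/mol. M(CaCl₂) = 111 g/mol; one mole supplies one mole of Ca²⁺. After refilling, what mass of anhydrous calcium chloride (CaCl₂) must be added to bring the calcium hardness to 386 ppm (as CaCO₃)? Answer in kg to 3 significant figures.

(a) Alkalinity to add: (139 − 85) = 54 mg/L as CaCO₃ × 303,000 L = 16,360 g as CaCO₃.
(a) Equivalents: 16,360 g ÷ 50 g/eq = 327.2 eq.
(a) NaHCO₃ supplies 1 eq per mole → 327.2 mol.
(a) Mass: 327.2 mol × 84 g/mol = 27,490 g.

(b) Volume: 1050 m³ = 1,050,000 L.
(b) After draining 23% and refilling: 479 × 0.77 + 16 × 0.23 = 372.51 ppm.
(b) Deficit to target: 386 − 372.51 = 13.49 mg/L.
(b) As CaCO₃: 13.49 mg/L × 1,050,000 L = 14,160 g; ÷ 100.1 = 141.5 mol Ca²⁺.
(b) Mass: 141.5 × 111 = 15,710 g.

(a) 27.5 kg; (b) 15.7 kg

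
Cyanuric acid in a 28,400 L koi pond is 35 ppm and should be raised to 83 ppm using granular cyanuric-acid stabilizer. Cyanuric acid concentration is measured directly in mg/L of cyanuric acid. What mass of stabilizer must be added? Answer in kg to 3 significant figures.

CYA to add: (83 − 35) = 48 mg/L × 28,400 L = 1363 g cyanuric acid.

1.36 kg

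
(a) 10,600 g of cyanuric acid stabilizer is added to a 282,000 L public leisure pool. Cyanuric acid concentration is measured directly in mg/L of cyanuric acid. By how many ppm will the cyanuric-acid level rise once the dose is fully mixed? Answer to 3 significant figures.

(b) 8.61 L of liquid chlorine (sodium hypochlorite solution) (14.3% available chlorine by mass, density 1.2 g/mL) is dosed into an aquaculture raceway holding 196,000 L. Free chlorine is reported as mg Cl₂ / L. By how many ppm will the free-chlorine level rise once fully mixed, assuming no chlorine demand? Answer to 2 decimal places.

(a) 37.6 ppm; (b) 7.54 ppm

(a) Rise: 10,600 g / 282,000 L × 1000 = 37.59 mg/L.

(b) Mass of solution: 8.61 L × 1000 mL/L × 1.2 g/mL = 10,330 g.
(b) Available chlorine delivered: 10,330 g × 0.143 = 1477 g as Cl₂.
(b) Concentration rise: 1477 g / 196,000 L = 7.538 mg/L = 7.54 ppm.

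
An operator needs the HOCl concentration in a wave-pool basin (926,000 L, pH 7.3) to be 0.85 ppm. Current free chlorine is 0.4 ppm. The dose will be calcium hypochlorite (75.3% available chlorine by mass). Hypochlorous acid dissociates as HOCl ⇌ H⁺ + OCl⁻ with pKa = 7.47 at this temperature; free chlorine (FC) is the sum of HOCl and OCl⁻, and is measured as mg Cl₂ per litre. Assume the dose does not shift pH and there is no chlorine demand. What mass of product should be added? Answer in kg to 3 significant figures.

[OCl⁻]/[HOCl] = 10^(pH − pKa) = 10^(7.3 − 7.47) = 0.6761; fraction as HOCl = 1/(1 + 0.6761) = 0.5966.
Free chlorine required for 0.85 ppm HOCl: 0.85 / 0.5966 = 1.425 ppm.
FC to add: 1.425 − 0.4 = 1.025 mg/L as Cl₂.
Cl₂ equivalent: 1.025 mg/L × 926,000 L = 948.8 g.
Product at 75.3% available Cl: 948.8 / 0.753 = 1260 g.

1.26 kg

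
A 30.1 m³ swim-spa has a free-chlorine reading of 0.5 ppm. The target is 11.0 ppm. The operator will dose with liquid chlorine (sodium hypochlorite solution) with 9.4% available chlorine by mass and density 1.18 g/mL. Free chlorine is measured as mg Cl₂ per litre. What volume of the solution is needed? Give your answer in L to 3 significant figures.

2.85 L

Volume: 30.1 m³ = 30,100 L.
Chlorine deficit: 11.0 − 0.5 = 10.5 ppm = 10.5 mg/L as Cl₂.
Cl₂ equivalent needed: 10.5 mg/L × 30,100 L = 316,000 mg = 316.1 g.
Product at 9.4% available chlorine: 316.1 / 0.094 = 3362 g.
Volume at density 1.18 g/mL: 3362 g ÷ 1.18 g/mL = 2849 mL.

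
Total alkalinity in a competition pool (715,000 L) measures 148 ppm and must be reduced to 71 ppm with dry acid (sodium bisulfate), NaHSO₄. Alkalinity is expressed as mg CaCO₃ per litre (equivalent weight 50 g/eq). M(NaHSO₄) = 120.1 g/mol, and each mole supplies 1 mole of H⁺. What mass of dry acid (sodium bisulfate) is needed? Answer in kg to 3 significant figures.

132 kg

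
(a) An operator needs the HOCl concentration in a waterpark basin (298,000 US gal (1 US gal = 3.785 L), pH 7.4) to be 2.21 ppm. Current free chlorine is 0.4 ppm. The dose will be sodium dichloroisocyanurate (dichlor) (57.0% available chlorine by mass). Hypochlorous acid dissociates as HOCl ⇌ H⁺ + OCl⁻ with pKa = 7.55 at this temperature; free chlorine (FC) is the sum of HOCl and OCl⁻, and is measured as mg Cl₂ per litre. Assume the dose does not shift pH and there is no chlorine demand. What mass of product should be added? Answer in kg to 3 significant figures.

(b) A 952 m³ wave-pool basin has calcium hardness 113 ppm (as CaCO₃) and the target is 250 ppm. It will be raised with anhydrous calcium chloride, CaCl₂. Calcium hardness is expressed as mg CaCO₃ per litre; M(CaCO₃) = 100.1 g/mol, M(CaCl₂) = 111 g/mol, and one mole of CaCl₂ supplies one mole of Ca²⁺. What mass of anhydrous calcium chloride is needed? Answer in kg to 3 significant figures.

(a) 6.68 kg; (b) 145 kg

(a) Volume: 298,000 US gal × 3.785 L/gal = 1,127,930 L.
(a) [OCl⁻]/[HOCl] = 10^(pH − pKa) = 10^(7.4 − 7.55) = 0.7079; fraction as HOCl = 1/(1 + 0.7079) = 0.5855.
(a) Free chlorine required for 2.21 ppm HOCl: 2.21 / 0.5855 = 3.775 ppm.
(a) FC to add: 3.775 − 0.4 = 3.375 mg/L as Cl₂.
(a) Cl₂ equivalent: 3.375 mg/L × 1,127,930 L = 3806 g.
(a) Product at 57.0% available Cl: 3806 / 0.57 = 6678 g.

(b) Volume: 952 m³ = 952,000 L.
(b) Hardness to add: (250 − 113) = 137 mg/L as CaCO₃ × 952,000 L = 130,400 g as CaCO₃.
(b) Moles of Ca²⁺ (1 mol Ca²⁺ ≡ 1 mol CaCO₃): 130,400 / 100.1 g/mol = 1303 mol.
(b) Mass of CaCl₂: 1303 × 111 = 144,600 g.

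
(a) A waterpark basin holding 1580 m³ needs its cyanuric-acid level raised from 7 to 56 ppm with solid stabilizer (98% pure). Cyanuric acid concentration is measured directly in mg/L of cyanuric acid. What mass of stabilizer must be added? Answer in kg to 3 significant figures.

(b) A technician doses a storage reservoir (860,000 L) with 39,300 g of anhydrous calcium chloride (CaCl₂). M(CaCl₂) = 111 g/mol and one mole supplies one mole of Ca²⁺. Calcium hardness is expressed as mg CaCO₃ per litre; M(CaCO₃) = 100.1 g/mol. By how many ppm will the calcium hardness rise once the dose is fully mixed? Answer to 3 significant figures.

(a) 79.0 kg; (b) 41.2 ppm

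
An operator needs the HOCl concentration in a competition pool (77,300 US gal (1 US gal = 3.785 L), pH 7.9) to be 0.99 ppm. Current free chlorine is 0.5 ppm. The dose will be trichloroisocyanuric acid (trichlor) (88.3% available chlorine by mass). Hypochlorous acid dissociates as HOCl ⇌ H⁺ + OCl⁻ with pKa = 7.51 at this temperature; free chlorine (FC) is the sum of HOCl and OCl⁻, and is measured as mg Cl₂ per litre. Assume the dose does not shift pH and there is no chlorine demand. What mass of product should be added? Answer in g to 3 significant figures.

968 g

Volume: 77,300 US gal × 3.785 L/gal = 292,580 L.
[OCl⁻]/[HOCl] = 10^(pH − pKa) = 10^(7.9 − 7.51) = 2.455; fraction as HOCl = 1/(1 + 2.455) = 0.2895.
Free chlorine required for 0.99 ppm HOCl: 0.99 / 0.2895 = 3.42 ppm.
FC to add: 3.42 − 0.5 = 2.92 mg/L as Cl₂.
Cl₂ equivalent: 2.92 mg/L × 292,580 L = 854.4 g.
Product at 88.3% available Cl: 854.4 / 0.883 = 967.6 g.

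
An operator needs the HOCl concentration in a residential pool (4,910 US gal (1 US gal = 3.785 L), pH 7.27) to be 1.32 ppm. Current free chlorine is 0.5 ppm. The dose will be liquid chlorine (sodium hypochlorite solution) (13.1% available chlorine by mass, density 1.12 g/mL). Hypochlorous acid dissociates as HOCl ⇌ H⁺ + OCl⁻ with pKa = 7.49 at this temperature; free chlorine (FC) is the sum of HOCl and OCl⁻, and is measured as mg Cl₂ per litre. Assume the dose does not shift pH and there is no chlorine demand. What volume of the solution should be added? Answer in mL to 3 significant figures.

Volume: 4,910 US gal × 3.785 L/gal = 18,584 L.
[OCl⁻]/[HOCl] = 10^(pH − pKa) = 10^(7.27 − 7.49) = 0.6026; fraction as HOCl = 1/(1 + 0.6026) = 0.624.
Free chlorine required for 1.32 ppm HOCl: 1.32 / 0.624 = 2.115 ppm.
FC to add: 2.115 − 0.5 = 1.615 mg/L as Cl₂.
Cl₂ equivalent: 1.615 mg/L × 18,584 L = 30.02 g.
Product at 13.1% available Cl: 30.02 / 0.131 = 229.2 g.
Volume: 229.2 g ÷ 1.12 g/mL = 204.6 mL.

205 mL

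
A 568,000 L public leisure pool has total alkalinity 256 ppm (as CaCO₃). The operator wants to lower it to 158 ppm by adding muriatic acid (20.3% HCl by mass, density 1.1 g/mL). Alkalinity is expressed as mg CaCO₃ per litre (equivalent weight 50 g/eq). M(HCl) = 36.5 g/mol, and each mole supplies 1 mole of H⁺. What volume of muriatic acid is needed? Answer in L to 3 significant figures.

Alkalinity to neutralize: (256 − 158) = 98 mg/L as CaCO₃ × 568,000 L = 55,660 g as CaCO₃.
Equivalents of H⁺ required: 55,660 ÷ 50 g/eq = 1113 eq = 1113 mol HCl.
Mass of HCl: 1113 × 36.5 = 40,630 g.
Mass of 20.3% solution: 40,630 / 0.203 = 200,200 g.
Volume: 200,200 g ÷ 1.1 g/mL = 182,000 mL.

182 L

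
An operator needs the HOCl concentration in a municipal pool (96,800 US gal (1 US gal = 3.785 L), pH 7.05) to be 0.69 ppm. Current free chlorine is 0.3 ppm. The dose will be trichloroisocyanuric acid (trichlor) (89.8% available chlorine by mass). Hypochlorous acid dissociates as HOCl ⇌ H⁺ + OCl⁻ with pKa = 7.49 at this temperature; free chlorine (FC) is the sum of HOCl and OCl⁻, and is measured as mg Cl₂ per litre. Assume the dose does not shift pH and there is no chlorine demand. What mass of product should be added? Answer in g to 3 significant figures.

Volume: 96,800 US gal × 3.785 L/gal = 366,388 L.
[OCl⁻]/[HOCl] = 10^(pH − pKa) = 10^(7.05 − 7.49) = 0.3631; fraction as HOCl = 1/(1 + 0.3631) = 0.7336.
Free chlorine required for 0.69 ppm HOCl: 0.69 / 0.7336 = 0.9405 ppm.
FC to add: 0.9405 − 0.3 = 0.6405 mg/L as Cl₂.
Cl₂ equivalent: 0.6405 mg/L × 366,388 L = 234.7 g.
Product at 89.8% available Cl: 234.7 / 0.898 = 261.3 g.

261 g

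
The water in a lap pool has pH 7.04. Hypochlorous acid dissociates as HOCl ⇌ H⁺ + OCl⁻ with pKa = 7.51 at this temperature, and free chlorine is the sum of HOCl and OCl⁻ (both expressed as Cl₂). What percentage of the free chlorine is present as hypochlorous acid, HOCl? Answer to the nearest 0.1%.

[OCl⁻]/[HOCl] = 10^(pH − pKa) = 10^(7.04 − 7.51) = 10^-0.47 = 0.3388.
Fraction as HOCl = 1 / (1 + 0.3388) = 0.7469.

74.7%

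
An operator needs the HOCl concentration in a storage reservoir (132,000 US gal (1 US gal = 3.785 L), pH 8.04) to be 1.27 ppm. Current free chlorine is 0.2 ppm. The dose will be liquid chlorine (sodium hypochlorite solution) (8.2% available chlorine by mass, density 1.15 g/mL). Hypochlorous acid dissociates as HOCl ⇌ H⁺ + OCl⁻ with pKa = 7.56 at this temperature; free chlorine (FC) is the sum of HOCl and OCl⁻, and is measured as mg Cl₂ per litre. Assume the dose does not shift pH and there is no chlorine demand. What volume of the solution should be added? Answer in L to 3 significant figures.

26.0 L

Volume: 132,000 US gal × 3.785 L/gal = 499,620 L.
[OCl⁻]/[HOCl] = 10^(pH − pKa) = 10^(8.04 − 7.56) = 3.02; fraction as HOCl = 1/(1 + 3.02) = 0.2488.
Free chlorine required for 1.27 ppm HOCl: 1.27 / 0.2488 = 5.105 ppm.
FC to add: 5.105 − 0.2 = 4.905 mg/L as Cl₂.
Cl₂ equivalent: 4.905 mg/L × 499,620 L = 2451 g.
Product at 8.2% available Cl: 2451 / 0.082 = 29,890 g.
Volume: 29,890 g ÷ 1.15 g/mL = 25,990 mL.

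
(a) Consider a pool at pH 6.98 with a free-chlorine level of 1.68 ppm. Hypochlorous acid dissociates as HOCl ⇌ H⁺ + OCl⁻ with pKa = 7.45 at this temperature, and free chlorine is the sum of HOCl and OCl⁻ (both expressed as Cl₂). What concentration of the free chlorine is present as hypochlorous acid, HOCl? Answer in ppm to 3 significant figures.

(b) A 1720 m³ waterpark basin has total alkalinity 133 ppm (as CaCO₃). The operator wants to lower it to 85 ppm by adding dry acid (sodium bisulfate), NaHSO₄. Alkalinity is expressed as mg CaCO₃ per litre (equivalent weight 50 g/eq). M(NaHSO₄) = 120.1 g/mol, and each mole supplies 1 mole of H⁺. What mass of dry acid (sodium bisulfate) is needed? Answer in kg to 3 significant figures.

(a) [OCl⁻]/[HOCl] = 10^(pH − pKa) = 10^(6.98 − 7.45) = 10^-0.47 = 0.3388.
(a) Fraction as HOCl = 1 / (1 + 0.3388) = 0.7469.
(a) HOCl = 0.7469 × 1.68 ppm = 1.255 ppm.

(b) Volume: 1720 m³ = 1,720,000 L.
(b) Alkalinity to neutralize: (133 − 85) = 48 mg/L as CaCO₃ × 1,720,000 L = 82,560 g as CaCO₃.
(b) Equivalents of H⁺ required: 82,560 ÷ 50 g/eq = 1651 eq = 1651 mol NaHSO₄.
(b) Mass of NaHSO₄: 1651 × 120.1 = 198,300 g.

(a) 1.25 ppm; (b) 198 kg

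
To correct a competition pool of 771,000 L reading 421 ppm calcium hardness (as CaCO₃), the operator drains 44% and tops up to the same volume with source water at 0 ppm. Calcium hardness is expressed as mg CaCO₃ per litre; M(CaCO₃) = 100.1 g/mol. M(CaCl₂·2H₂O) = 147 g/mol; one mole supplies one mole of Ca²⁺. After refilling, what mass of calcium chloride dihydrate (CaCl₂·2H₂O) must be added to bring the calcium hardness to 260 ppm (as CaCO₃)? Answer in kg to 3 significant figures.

27.4 kg

After draining 44% and refilling: 421 × 0.56 + 0 × 0.44 = 235.76 ppm.
Deficit to target: 260 − 235.76 = 24.24 mg/L.
As CaCO₃: 24.24 mg/L × 771,000 L = 18,690 g; ÷ 100.1 = 186.7 mol Ca²⁺.
Mass: 186.7 × 147 = 27,450 g.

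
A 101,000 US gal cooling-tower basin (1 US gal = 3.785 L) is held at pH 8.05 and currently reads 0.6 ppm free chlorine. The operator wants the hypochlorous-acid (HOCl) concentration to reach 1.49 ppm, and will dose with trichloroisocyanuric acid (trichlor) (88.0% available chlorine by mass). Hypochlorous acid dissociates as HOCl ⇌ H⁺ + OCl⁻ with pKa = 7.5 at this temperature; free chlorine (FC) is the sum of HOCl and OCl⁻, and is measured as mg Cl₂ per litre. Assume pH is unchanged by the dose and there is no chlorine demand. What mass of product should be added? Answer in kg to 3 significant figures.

2.68 kg

Volume: 101,000 US gal × 3.785 L/gal = 382,285 L.
[OCl⁻]/[HOCl] = 10^(pH − pKa) = 10^(8.05 − 7.5) = 3.548; fraction as HOCl = 1/(1 + 3.548) = 0.2199.
Free chlorine required for 1.49 ppm HOCl: 1.49 / 0.2199 = 6.777 ppm.
FC to add: 6.777 − 0.6 = 6.177 mg/L as Cl₂.
Cl₂ equivalent: 6.177 mg/L × 382,285 L = 2361 g.
Product at 88.0% available Cl: 2361 / 0.88 = 2683 g.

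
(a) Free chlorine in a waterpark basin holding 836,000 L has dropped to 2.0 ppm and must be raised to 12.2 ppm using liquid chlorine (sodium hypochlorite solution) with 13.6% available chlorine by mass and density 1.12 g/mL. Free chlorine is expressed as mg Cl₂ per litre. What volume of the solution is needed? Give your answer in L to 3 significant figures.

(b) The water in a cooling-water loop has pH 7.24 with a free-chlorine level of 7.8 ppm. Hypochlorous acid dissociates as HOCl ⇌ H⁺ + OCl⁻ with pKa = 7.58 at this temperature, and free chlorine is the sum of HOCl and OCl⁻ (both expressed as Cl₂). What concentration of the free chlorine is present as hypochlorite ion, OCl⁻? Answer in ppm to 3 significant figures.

(a) Chlorine deficit: 12.2 − 2.0 = 10.2 ppm = 10.2 mg/L as Cl₂.
(a) Cl₂ equivalent needed: 10.2 mg/L × 836,000 L = 8,527,000 mg = 8527 g.
(a) Product at 13.6% available chlorine: 8527 / 0.136 = 62,700 g.
(a) Volume at density 1.12 g/mL: 62,700 g ÷ 1.12 g/mL = 55,980 mL.

(b) [OCl⁻]/[HOCl] = 10^(pH − pKa) = 10^(7.24 − 7.58) = 10^-0.34 = 0.4571.
(b) Fraction as HOCl = 1 / (1 + 0.4571) = 0.6863.
(b) OCl⁻ = (1 − 0.6863) × 7.8 ppm = 2.447 ppm.

(a) 56.0 L; (b) 2.45 ppm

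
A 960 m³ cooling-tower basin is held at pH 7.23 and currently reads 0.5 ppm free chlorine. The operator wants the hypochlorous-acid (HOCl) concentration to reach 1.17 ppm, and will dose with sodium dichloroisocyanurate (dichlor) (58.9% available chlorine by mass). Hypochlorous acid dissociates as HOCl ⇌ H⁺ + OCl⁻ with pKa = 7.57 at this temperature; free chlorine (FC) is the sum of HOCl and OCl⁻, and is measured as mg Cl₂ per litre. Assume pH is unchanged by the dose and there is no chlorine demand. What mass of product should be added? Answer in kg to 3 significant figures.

Volume: 960 m³ = 960,000 L.
[OCl⁻]/[HOCl] = 10^(pH − pKa) = 10^(7.23 − 7.57) = 0.4571; fraction as HOCl = 1/(1 + 0.4571) = 0.6863.
Free chlorine required for 1.17 ppm HOCl: 1.17 / 0.6863 = 1.705 ppm.
FC to add: 1.705 − 0.5 = 1.205 mg/L as Cl₂.
Cl₂ equivalent: 1.205 mg/L × 960,000 L = 1157 g.
Product at 58.9% available Cl: 1157 / 0.589 = 1964 g.

1.96 kg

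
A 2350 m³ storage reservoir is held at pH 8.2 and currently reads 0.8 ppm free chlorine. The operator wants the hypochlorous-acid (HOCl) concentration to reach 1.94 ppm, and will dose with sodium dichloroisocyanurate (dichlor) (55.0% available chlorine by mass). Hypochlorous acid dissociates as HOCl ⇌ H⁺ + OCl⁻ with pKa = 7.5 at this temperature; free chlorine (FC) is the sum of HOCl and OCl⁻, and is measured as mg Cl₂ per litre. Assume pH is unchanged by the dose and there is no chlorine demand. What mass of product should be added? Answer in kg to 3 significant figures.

Volume: 2350 m³ = 2,350,000 L.
[OCl⁻]/[HOCl] = 10^(pH − pKa) = 10^(8.2 − 7.5) = 5.012; fraction as HOCl = 1/(1 + 5.012) = 0.1663.
Free chlorine required for 1.94 ppm HOCl: 1.94 / 0.1663 = 11.66 ppm.
FC to add: 11.66 − 0.8 = 10.86 mg/L as Cl₂.
Cl₂ equivalent: 10.86 mg/L × 2,350,000 L = 25,530 g.
Product at 55.0% available Cl: 25,530 / 0.55 = 46,410 g.

46.4 kg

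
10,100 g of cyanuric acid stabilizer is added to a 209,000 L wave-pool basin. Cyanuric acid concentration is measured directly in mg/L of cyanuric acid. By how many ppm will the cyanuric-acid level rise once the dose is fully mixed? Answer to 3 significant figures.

48.3 ppm

Rise: 10,100 g / 209,000 L × 1000 = 48.33 mg/L.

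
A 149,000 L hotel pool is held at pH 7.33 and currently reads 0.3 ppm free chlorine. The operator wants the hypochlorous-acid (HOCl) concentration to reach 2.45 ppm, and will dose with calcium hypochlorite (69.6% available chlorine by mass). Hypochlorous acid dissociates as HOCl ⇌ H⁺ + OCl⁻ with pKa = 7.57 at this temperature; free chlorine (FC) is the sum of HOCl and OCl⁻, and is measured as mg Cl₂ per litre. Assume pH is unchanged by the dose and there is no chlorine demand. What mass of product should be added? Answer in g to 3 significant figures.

762 g

[OCl⁻]/[HOCl] = 10^(pH − pKa) = 10^(7.33 − 7.57) = 0.5754; fraction as HOCl = 1/(1 + 0.5754) = 0.6347.
Free chlorine required for 2.45 ppm HOCl: 2.45 / 0.6347 = 3.86 ppm.
FC to add: 3.86 − 0.3 = 3.56 mg/L as Cl₂.
Cl₂ equivalent: 3.56 mg/L × 149,000 L = 530.4 g.
Product at 69.6% available Cl: 530.4 / 0.696 = 762.1 g.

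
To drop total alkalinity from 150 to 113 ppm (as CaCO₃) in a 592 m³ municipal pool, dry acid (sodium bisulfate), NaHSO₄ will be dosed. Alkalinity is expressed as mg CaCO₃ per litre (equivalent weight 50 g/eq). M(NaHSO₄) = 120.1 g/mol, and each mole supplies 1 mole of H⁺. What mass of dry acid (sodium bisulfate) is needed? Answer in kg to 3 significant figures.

Volume: 592 m³ = 592,000 L.
Alkalinity to neutralize: (150 − 113) = 37 mg/L as CaCO₃ × 592,000 L = 21,900 g as CaCO₃.
Equivalents of H⁺ required: 21,900 ÷ 50 g/eq = 438.1 eq = 438.1 mol NaHSO₄.
Mass of NaHSO₄: 438.1 × 120.1 = 52,610 g.

52.6 kg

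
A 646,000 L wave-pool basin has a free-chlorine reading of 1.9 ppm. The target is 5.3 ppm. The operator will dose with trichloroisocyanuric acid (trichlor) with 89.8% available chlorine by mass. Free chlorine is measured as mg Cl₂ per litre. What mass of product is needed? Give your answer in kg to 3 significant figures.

2.45 kg

Chlorine deficit: 5.3 − 1.9 = 3.4 ppm = 3.4 mg/L as Cl₂.
Cl₂ equivalent needed: 3.4 mg/L × 646,000 L = 2,196,000 mg = 2196 g.
Product at 89.8% available chlorine: 2196 / 0.898 = 2446 g.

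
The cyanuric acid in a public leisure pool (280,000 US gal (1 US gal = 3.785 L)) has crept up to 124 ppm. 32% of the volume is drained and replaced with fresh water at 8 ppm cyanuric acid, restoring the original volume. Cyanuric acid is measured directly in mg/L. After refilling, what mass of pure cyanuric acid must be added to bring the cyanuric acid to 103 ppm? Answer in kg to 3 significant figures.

Volume: 280,000 US gal × 3.785 L/gal = 1,059,800 L.
After draining 32% and refilling: 124 × 0.68 + 8 × 0.32 = 86.88 ppm.
Deficit to target: 103 − 86.88 = 16.12 mg/L.
Mass: 16.12 mg/L × 1,059,800 L = 17,080 g cyanuric acid.

17.1 kg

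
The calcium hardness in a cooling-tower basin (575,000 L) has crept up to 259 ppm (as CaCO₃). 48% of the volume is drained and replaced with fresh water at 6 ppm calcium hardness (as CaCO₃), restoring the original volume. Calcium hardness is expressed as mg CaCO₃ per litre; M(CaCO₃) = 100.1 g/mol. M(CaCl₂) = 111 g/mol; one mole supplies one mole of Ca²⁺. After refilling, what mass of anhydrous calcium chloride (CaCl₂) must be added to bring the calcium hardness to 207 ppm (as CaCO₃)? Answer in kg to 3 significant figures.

After draining 48% and refilling: 259 × 0.52 + 6 × 0.48 = 137.56 ppm.
Deficit to target: 207 − 137.56 = 69.44 mg/L.
As CaCO₃: 69.44 mg/L × 575,000 L = 39,930 g; ÷ 100.1 = 398.9 mol Ca²⁺.
Mass: 398.9 × 111 = 44,280 g.

44.3 kg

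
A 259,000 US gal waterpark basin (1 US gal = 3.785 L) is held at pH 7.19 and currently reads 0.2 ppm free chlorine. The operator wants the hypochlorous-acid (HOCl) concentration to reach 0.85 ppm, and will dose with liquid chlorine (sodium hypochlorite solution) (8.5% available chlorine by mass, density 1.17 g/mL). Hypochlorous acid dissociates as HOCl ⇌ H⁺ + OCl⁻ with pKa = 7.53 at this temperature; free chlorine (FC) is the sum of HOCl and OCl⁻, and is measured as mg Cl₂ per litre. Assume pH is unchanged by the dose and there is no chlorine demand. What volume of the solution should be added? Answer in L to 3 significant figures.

10.2 L

Volume: 259,000 US gal × 3.785 L/gal = 980,315 L.
[OCl⁻]/[HOCl] = 10^(pH − pKa) = 10^(7.19 − 7.53) = 0.4571; fraction as HOCl = 1/(1 + 0.4571) = 0.6863.
Free chlorine required for 0.85 ppm HOCl: 0.85 / 0.6863 = 1.239 ppm.
FC to add: 1.239 − 0.2 = 1.039 mg/L as Cl₂.
Cl₂ equivalent: 1.039 mg/L × 980,315 L = 1018 g.
Product at 8.5% available Cl: 1018 / 0.085 = 11,980 g.
Volume: 11,980 g ÷ 1.17 g/mL = 10,240 mL.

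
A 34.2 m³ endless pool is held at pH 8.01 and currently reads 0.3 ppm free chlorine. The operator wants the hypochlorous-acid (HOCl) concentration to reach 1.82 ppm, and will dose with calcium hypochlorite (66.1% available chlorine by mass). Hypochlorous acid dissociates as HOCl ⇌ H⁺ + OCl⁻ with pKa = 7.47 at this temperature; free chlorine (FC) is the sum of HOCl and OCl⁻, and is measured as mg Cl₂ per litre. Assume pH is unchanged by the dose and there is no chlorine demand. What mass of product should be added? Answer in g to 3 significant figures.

405 g

Volume: 34.2 m³ = 34,200 L.
[OCl⁻]/[HOCl] = 10^(pH − pKa) = 10^(8.01 − 7.47) = 3.467; fraction as HOCl = 1/(1 + 3.467) = 0.2238.
Free chlorine required for 1.82 ppm HOCl: 1.82 / 0.2238 = 8.131 ppm.
FC to add: 8.131 − 0.3 = 7.831 mg/L as Cl₂.
Cl₂ equivalent: 7.831 mg/L × 34,200 L = 267.8 g.
Product at 66.1% available Cl: 267.8 / 0.661 = 405.2 g.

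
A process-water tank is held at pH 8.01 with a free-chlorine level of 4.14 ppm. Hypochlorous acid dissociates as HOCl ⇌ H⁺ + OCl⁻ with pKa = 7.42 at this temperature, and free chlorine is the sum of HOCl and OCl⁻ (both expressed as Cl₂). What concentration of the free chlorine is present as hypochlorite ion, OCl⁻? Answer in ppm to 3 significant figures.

[OCl⁻]/[HOCl] = 10^(pH − pKa) = 10^(8.01 − 7.42) = 10^0.59 = 3.89.
Fraction as HOCl = 1 / (1 + 3.89) = 0.2045.
OCl⁻ = (1 − 0.2045) × 4.14 ppm = 3.293 ppm.

3.29 ppm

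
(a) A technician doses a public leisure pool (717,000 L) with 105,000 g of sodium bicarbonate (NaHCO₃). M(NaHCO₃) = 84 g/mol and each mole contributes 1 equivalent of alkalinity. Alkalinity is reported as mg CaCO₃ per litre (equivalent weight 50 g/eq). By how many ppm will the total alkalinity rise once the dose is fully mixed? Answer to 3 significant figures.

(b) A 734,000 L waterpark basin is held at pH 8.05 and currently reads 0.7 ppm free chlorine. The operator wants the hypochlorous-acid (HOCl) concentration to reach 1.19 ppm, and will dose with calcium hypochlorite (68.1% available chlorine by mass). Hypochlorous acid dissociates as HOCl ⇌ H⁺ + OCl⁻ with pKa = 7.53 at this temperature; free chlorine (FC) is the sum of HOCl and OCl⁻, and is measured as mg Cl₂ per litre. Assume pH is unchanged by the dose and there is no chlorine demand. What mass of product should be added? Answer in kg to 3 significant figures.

(a) Moles of NaHCO₃: 105,000 g ÷ 84 g/mol = 1250 mol → 1250 eq of alkalinity.
(a) As CaCO₃: 1250 eq × 50 g/eq = 62,500 g.
(a) Rise: 62,500 g / 717,000 L × 1000 = 87.17 mg/L.

(b) [OCl⁻]/[HOCl] = 10^(pH − pKa) = 10^(8.05 − 7.53) = 3.311; fraction as HOCl = 1/(1 + 3.311) = 0.2319.
(b) Free chlorine required for 1.19 ppm HOCl: 1.19 / 0.2319 = 5.13 ppm.
(b) FC to add: 5.13 − 0.7 = 4.43 mg/L as Cl₂.
(b) Cl₂ equivalent: 4.43 mg/L × 734,000 L = 3252 g.
(b) Product at 68.1% available Cl: 3252 / 0.681 = 4775 g.

(a) 87.2 ppm; (b) 4.78 kg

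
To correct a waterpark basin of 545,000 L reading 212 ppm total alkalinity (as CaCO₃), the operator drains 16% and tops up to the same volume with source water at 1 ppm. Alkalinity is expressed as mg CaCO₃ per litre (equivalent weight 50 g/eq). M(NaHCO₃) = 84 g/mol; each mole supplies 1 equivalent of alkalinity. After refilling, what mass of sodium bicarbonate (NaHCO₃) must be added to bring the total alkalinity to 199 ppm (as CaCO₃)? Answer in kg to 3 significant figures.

19.0 kg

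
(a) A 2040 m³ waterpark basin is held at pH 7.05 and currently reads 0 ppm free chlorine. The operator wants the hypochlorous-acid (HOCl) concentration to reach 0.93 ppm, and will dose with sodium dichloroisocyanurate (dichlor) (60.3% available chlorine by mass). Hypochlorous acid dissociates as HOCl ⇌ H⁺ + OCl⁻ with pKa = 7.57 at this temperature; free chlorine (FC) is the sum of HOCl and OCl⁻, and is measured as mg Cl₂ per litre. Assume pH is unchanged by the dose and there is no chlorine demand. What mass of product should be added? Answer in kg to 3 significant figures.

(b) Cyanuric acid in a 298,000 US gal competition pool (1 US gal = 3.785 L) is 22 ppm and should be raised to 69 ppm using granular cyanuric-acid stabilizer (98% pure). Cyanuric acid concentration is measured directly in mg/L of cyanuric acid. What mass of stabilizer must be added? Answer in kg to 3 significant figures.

(a) Volume: 2040 m³ = 2,040,000 L.
(a) [OCl⁻]/[HOCl] = 10^(pH − pKa) = 10^(7.05 − 7.57) = 0.302; fraction as HOCl = 1/(1 + 0.302) = 0.7681.
(a) Free chlorine required for 0.93 ppm HOCl: 0.93 / 0.7681 = 1.211 ppm.
(a) FC to add: 1.211 − 0 = 1.211 mg/L as Cl₂.
(a) Cl₂ equivalent: 1.211 mg/L × 2,040,000 L = 2470 g.
(a) Product at 60.3% available Cl: 2470 / 0.603 = 4096 g.

(b) Volume: 298,000 US gal × 3.785 L/gal = 1,127,930 L.
(b) CYA to add: (69 − 22) = 47 mg/L × 1,127,930 L = 53,010 g cyanuric acid.
(b) At 98% purity: 53,010 / 0.98 = 54,090 g product.

(a) 4.10 kg; (b) 54.1 kg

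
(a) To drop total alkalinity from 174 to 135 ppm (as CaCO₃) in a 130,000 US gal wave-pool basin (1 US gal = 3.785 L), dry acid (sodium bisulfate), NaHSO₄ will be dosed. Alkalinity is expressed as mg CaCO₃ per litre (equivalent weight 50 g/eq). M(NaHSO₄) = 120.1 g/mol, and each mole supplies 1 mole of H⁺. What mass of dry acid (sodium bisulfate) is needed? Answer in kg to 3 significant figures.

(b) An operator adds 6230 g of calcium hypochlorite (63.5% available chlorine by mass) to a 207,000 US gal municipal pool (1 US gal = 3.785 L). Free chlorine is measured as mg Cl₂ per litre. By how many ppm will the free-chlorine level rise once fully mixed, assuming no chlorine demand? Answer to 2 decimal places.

(a) Volume: 130,000 US gal × 3.785 L/gal = 492,050 L.
(a) Alkalinity to neutralize: (174 − 135) = 39 mg/L as CaCO₃ × 492,050 L = 19,190 g as CaCO₃.
(a) Equivalents of H⁺ required: 19,190 ÷ 50 g/eq = 383.8 eq = 383.8 mol NaHSO₄.
(a) Mass of NaHSO₄: 383.8 × 120.1 = 46,090 g.

(b) Volume: 207,000 US gal × 3.785 L/gal = 783,495 L.
(b) Available chlorine delivered: 6230 g × 0.635 = 3956 g as Cl₂.
(b) Concentration rise: 3956 g / 783,495 L = 5.049 mg/L = 5.05 ppm.

(a) 46.1 kg; (b) 5.05 ppm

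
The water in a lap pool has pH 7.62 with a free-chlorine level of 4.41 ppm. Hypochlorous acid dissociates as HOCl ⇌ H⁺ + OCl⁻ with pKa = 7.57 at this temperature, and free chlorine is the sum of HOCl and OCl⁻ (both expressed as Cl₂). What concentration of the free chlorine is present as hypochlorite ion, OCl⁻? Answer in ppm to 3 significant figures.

2.33 ppm

[OCl⁻]/[HOCl] = 10^(pH − pKa) = 10^(7.62 − 7.57) = 10^0.05 = 1.122.
Fraction as HOCl = 1 / (1 + 1.122) = 0.4712.
OCl⁻ = (1 − 0.4712) × 4.41 ppm = 2.332 ppm.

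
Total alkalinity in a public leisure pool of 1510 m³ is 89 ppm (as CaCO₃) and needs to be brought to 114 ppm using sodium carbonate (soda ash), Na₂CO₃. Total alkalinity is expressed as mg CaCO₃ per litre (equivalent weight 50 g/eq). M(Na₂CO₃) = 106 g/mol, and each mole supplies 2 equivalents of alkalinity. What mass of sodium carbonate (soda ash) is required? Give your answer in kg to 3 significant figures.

Volume: 1510 m³ = 1,510,000 L.
Alkalinity to add: (114 − 89) = 25 mg/L as CaCO₃ × 1,510,000 L = 37,750 g as CaCO₃.
Equivalents: 37,750 g ÷ 50 g/eq = 755 eq.
Each mole of Na₂CO₃ supplies 2 eq, so 755 / 2 = 377.5 mol.
Mass: 377.5 mol × 106 g/mol = 40,020 g.

40.0 kg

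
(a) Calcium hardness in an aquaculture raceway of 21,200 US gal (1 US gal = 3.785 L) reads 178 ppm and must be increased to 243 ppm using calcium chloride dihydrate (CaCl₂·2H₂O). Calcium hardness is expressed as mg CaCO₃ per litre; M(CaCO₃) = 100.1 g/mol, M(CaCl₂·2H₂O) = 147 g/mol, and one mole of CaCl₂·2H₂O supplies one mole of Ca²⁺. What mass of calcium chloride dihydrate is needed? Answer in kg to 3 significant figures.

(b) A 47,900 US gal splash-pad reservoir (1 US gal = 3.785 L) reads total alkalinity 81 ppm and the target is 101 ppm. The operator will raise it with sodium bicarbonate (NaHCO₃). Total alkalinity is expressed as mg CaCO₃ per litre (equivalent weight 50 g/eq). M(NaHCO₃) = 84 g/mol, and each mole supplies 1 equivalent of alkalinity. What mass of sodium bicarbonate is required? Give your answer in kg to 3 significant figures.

(a) 7.66 kg; (b) 6.09 kg

(a) Volume: 21,200 US gal × 3.785 L/gal = 80,242 L.
(a) Hardness to add: (243 − 178) = 65 mg/L as CaCO₃ × 80,242 L = 5216 g as CaCO₃.
(a) Moles of Ca²⁺ (1 mol Ca²⁺ ≡ 1 mol CaCO₃): 5216 / 100.1 g/mol = 52.11 mol.
(a) Mass of CaCl₂·2H₂O: 52.11 × 147 = 7659 g.

(b) Volume: 47,900 US gal × 3.785 L/gal = 181,302 L.
(b) Alkalinity to add: (101 − 81) = 20 mg/L as CaCO₃ × 181,302 L = 3626 g as CaCO₃.
(b) Equivalents: 3626 g ÷ 50 g/eq = 72.52 eq.
(b) NaHCO₃ supplies 1 eq per mole → 72.52 mol.
(b) Mass: 72.52 mol × 84 g/mol = 6092 g.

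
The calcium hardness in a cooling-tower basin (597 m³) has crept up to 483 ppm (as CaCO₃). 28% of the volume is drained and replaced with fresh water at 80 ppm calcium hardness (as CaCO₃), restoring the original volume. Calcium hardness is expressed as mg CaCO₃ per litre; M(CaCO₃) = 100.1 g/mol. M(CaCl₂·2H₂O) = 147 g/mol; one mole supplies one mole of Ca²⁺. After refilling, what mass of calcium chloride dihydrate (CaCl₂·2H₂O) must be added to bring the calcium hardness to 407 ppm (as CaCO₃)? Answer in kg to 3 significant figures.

32.3 kg

Volume: 597 m³ = 597,000 L.
After draining 28% and refilling: 483 × 0.72 + 80 × 0.28 = 370.16 ppm.
Deficit to target: 407 − 370.16 = 36.84 mg/L.
As CaCO₃: 36.84 mg/L × 597,000 L = 21,990 g; ÷ 100.1 = 219.7 mol Ca²⁺.
Mass: 219.7 × 147 = 32,300 g.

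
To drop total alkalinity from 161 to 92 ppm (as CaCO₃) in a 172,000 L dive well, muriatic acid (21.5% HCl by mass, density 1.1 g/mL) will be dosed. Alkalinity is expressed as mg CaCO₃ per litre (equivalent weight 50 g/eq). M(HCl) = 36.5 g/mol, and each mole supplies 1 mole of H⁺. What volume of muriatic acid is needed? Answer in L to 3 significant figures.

36.6 L

Alkalinity to neutralize: (161 − 92) = 69 mg/L as CaCO₃ × 172,000 L = 11,870 g as CaCO₃.
Equivalents of H⁺ required: 11,870 ÷ 50 g/eq = 237.4 eq = 237.4 mol HCl.
Mass of HCl: 237.4 × 36.5 = 8664 g.
Mass of 21.5% solution: 8664 / 0.215 = 40,300 g.
Volume: 40,300 g ÷ 1.1 g/mL = 36,630 mL.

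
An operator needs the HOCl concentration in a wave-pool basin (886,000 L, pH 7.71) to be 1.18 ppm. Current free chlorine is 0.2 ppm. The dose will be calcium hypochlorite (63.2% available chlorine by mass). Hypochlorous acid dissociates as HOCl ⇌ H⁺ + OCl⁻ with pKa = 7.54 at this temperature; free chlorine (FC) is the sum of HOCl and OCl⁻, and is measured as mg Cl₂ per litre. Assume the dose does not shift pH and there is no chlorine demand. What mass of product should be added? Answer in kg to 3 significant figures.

[OCl⁻]/[HOCl] = 10^(pH − pKa) = 10^(7.71 − 7.54) = 1.479; fraction as HOCl = 1/(1 + 1.479) = 0.4034.
Free chlorine required for 1.18 ppm HOCl: 1.18 / 0.4034 = 2.925 ppm.
FC to add: 2.925 − 0.2 = 2.725 mg/L as Cl₂.
Cl₂ equivalent: 2.725 mg/L × 886,000 L = 2415 g.
Product at 63.2% available Cl: 2415 / 0.632 = 3821 g.

3.82 kg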